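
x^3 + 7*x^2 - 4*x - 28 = (x - 2)*(x + 2)*(x + 7)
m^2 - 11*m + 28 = (m - 7)*(m - 4)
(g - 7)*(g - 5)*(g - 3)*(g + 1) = g^4 - 14*g^3 + 56*g^2 - 34*g - 105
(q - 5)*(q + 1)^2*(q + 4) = q^4 + q^3 - 21*q^2 - 41*q - 20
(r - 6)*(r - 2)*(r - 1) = r^3 - 9*r^2 + 20*r - 12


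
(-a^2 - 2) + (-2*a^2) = -3*a^2 - 2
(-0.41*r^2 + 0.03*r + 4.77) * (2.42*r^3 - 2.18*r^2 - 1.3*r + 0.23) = -0.9922*r^5 + 0.9664*r^4 + 12.011*r^3 - 10.5319*r^2 - 6.1941*r + 1.0971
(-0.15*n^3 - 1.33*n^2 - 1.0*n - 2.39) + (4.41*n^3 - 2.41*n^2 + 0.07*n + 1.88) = 4.26*n^3 - 3.74*n^2 - 0.93*n - 0.51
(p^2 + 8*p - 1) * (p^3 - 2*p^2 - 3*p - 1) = p^5 + 6*p^4 - 20*p^3 - 23*p^2 - 5*p + 1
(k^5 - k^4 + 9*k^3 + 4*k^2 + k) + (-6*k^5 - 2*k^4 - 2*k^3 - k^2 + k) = -5*k^5 - 3*k^4 + 7*k^3 + 3*k^2 + 2*k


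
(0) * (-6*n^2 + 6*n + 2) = 0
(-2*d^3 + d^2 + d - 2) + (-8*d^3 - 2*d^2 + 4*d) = -10*d^3 - d^2 + 5*d - 2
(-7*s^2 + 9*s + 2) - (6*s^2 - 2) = -13*s^2 + 9*s + 4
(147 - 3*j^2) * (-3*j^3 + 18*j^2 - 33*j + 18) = 9*j^5 - 54*j^4 - 342*j^3 + 2592*j^2 - 4851*j + 2646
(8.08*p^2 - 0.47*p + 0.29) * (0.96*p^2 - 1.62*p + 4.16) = 7.7568*p^4 - 13.5408*p^3 + 34.6526*p^2 - 2.425*p + 1.2064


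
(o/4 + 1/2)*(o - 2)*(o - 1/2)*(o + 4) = o^4/4 + 7*o^3/8 - 3*o^2/2 - 7*o/2 + 2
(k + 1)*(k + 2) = k^2 + 3*k + 2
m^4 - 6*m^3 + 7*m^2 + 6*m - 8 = (m - 4)*(m - 2)*(m - 1)*(m + 1)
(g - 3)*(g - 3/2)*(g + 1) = g^3 - 7*g^2/2 + 9/2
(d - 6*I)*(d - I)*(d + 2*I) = d^3 - 5*I*d^2 + 8*d - 12*I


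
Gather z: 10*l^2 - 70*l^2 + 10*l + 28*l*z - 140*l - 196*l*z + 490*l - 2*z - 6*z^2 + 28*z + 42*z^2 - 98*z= -60*l^2 + 360*l + 36*z^2 + z*(-168*l - 72)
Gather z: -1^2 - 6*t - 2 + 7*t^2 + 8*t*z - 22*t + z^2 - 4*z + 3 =7*t^2 - 28*t + z^2 + z*(8*t - 4)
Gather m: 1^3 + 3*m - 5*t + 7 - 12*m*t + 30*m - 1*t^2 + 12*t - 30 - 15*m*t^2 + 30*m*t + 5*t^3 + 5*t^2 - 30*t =m*(-15*t^2 + 18*t + 33) + 5*t^3 + 4*t^2 - 23*t - 22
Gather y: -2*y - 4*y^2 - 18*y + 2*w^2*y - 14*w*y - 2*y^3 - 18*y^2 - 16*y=-2*y^3 - 22*y^2 + y*(2*w^2 - 14*w - 36)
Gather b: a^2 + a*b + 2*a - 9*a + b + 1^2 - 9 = a^2 - 7*a + b*(a + 1) - 8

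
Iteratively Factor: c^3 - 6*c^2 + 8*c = (c - 4)*(c^2 - 2*c) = (c - 4)*(c - 2)*(c)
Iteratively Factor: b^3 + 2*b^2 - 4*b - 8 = (b - 2)*(b^2 + 4*b + 4) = (b - 2)*(b + 2)*(b + 2)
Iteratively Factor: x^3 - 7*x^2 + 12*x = (x - 4)*(x^2 - 3*x) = x*(x - 4)*(x - 3)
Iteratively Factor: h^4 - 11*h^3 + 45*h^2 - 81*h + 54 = (h - 2)*(h^3 - 9*h^2 + 27*h - 27) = (h - 3)*(h - 2)*(h^2 - 6*h + 9) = (h - 3)^2*(h - 2)*(h - 3)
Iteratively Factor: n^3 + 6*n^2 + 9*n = (n + 3)*(n^2 + 3*n) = (n + 3)^2*(n)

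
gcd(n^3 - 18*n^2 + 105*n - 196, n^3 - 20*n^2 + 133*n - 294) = n^2 - 14*n + 49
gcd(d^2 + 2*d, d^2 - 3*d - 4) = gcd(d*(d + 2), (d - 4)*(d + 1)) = 1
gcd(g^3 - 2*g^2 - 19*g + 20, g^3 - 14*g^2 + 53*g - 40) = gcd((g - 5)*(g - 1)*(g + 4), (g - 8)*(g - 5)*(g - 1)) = g^2 - 6*g + 5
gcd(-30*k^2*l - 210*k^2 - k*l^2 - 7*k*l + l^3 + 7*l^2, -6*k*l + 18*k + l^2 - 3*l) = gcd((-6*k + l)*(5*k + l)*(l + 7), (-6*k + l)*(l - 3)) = 6*k - l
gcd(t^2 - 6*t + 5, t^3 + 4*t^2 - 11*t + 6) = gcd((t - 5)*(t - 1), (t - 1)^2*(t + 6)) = t - 1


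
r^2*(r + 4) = r^3 + 4*r^2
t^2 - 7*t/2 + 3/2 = (t - 3)*(t - 1/2)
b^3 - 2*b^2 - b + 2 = (b - 2)*(b - 1)*(b + 1)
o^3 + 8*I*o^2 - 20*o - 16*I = (o + 2*I)^2*(o + 4*I)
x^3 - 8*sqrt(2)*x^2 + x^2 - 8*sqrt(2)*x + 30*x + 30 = (x + 1)*(x - 5*sqrt(2))*(x - 3*sqrt(2))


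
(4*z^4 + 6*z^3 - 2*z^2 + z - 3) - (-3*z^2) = 4*z^4 + 6*z^3 + z^2 + z - 3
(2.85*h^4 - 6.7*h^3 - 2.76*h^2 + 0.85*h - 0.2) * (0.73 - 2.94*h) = -8.379*h^5 + 21.7785*h^4 + 3.2234*h^3 - 4.5138*h^2 + 1.2085*h - 0.146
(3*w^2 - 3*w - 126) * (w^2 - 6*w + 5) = 3*w^4 - 21*w^3 - 93*w^2 + 741*w - 630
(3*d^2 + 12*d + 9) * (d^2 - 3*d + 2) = 3*d^4 + 3*d^3 - 21*d^2 - 3*d + 18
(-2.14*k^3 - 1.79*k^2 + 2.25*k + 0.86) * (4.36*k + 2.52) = -9.3304*k^4 - 13.1972*k^3 + 5.2992*k^2 + 9.4196*k + 2.1672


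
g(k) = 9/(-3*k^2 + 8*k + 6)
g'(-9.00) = -0.00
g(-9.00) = -0.03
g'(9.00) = 0.02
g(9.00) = -0.05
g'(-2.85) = -0.13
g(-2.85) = -0.22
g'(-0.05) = -2.39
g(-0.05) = 1.61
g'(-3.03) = -0.11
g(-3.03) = -0.20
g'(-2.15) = -0.30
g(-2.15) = -0.36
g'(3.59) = 7.83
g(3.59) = -2.28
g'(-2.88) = -0.13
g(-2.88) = -0.21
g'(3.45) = 25.73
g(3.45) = -4.27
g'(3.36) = 111.93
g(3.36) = -9.10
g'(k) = 9*(6*k - 8)/(-3*k^2 + 8*k + 6)^2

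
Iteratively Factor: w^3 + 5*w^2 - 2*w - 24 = (w + 4)*(w^2 + w - 6) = (w + 3)*(w + 4)*(w - 2)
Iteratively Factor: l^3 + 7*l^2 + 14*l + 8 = (l + 1)*(l^2 + 6*l + 8) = (l + 1)*(l + 4)*(l + 2)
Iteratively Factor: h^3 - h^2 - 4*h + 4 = (h + 2)*(h^2 - 3*h + 2) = (h - 2)*(h + 2)*(h - 1)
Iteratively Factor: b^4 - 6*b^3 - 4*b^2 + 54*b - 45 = (b - 5)*(b^3 - b^2 - 9*b + 9) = (b - 5)*(b + 3)*(b^2 - 4*b + 3) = (b - 5)*(b - 1)*(b + 3)*(b - 3)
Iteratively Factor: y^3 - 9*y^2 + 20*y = (y - 5)*(y^2 - 4*y) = y*(y - 5)*(y - 4)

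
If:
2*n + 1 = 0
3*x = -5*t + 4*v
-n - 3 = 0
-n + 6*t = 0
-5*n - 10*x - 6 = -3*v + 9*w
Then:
No Solution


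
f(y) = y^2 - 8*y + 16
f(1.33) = 7.13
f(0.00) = 16.00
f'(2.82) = -2.36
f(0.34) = 13.40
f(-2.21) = 38.56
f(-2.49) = 42.12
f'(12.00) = 16.00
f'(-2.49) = -12.98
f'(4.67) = 1.34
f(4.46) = 0.21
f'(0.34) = -7.32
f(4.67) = 0.45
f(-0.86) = 23.62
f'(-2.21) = -12.42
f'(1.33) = -5.34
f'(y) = 2*y - 8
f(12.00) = 64.00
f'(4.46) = 0.92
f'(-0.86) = -9.72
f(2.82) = 1.39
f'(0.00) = -8.00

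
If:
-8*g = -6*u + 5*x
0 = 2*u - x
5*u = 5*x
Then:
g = 0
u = 0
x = 0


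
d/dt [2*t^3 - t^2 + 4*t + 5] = 6*t^2 - 2*t + 4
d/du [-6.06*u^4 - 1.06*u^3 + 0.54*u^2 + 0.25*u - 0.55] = -24.24*u^3 - 3.18*u^2 + 1.08*u + 0.25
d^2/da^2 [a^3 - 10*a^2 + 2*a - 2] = 6*a - 20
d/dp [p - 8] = 1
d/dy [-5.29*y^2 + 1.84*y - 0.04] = 1.84 - 10.58*y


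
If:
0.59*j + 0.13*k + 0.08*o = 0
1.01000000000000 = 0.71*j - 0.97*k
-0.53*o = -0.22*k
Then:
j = 0.24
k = -0.87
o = -0.36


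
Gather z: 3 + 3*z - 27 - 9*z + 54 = 30 - 6*z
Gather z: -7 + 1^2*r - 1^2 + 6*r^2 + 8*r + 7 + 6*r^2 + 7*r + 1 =12*r^2 + 16*r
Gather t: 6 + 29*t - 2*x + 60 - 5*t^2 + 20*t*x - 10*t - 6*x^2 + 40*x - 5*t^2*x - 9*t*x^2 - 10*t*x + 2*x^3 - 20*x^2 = t^2*(-5*x - 5) + t*(-9*x^2 + 10*x + 19) + 2*x^3 - 26*x^2 + 38*x + 66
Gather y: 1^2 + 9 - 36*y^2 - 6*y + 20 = -36*y^2 - 6*y + 30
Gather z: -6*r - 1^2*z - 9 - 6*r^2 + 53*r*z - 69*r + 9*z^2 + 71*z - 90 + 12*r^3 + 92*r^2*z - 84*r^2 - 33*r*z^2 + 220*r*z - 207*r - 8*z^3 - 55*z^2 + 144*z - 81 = 12*r^3 - 90*r^2 - 282*r - 8*z^3 + z^2*(-33*r - 46) + z*(92*r^2 + 273*r + 214) - 180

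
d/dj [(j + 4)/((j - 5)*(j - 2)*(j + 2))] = (-2*j^3 - 7*j^2 + 40*j + 36)/(j^6 - 10*j^5 + 17*j^4 + 80*j^3 - 184*j^2 - 160*j + 400)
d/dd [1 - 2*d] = -2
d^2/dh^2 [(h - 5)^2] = 2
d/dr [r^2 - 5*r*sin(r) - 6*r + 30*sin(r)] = -5*r*cos(r) + 2*r - 5*sin(r) + 30*cos(r) - 6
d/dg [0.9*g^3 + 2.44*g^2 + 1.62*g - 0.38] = 2.7*g^2 + 4.88*g + 1.62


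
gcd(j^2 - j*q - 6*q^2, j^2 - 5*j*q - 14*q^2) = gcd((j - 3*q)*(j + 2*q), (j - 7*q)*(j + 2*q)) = j + 2*q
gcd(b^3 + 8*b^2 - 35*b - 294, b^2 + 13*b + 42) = b + 7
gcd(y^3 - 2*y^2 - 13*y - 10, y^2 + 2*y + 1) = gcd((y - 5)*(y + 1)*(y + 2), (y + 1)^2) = y + 1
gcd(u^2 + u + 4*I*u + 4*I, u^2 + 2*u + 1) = u + 1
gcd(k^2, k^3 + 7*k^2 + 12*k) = k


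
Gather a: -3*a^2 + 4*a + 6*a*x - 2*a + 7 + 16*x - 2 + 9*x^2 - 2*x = -3*a^2 + a*(6*x + 2) + 9*x^2 + 14*x + 5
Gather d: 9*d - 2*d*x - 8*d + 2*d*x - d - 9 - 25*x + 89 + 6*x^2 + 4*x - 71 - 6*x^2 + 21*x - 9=0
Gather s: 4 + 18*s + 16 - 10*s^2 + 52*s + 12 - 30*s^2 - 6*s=-40*s^2 + 64*s + 32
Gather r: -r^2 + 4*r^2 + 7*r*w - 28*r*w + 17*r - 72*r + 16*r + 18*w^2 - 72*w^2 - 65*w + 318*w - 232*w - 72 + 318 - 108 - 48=3*r^2 + r*(-21*w - 39) - 54*w^2 + 21*w + 90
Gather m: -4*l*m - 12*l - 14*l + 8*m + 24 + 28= -26*l + m*(8 - 4*l) + 52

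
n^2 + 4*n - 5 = (n - 1)*(n + 5)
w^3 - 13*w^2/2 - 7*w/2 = w*(w - 7)*(w + 1/2)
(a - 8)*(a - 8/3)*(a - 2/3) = a^3 - 34*a^2/3 + 256*a/9 - 128/9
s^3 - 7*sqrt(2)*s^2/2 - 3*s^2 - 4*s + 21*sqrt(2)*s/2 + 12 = (s - 3)*(s - 4*sqrt(2))*(s + sqrt(2)/2)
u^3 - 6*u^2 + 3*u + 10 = (u - 5)*(u - 2)*(u + 1)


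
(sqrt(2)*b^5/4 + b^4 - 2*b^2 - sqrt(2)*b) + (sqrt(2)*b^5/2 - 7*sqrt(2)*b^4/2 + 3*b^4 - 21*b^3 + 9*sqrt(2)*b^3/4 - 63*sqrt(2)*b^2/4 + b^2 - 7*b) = 3*sqrt(2)*b^5/4 - 7*sqrt(2)*b^4/2 + 4*b^4 - 21*b^3 + 9*sqrt(2)*b^3/4 - 63*sqrt(2)*b^2/4 - b^2 - 7*b - sqrt(2)*b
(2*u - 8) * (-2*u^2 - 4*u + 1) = -4*u^3 + 8*u^2 + 34*u - 8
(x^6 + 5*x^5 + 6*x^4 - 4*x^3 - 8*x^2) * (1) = x^6 + 5*x^5 + 6*x^4 - 4*x^3 - 8*x^2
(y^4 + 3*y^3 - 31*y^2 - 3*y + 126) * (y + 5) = y^5 + 8*y^4 - 16*y^3 - 158*y^2 + 111*y + 630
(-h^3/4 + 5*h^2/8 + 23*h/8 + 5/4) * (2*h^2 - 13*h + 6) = -h^5/2 + 9*h^4/2 - 31*h^3/8 - 249*h^2/8 + h + 15/2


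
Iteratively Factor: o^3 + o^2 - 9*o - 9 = (o + 1)*(o^2 - 9) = (o - 3)*(o + 1)*(o + 3)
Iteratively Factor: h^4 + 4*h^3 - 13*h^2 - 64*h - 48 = (h + 3)*(h^3 + h^2 - 16*h - 16) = (h + 3)*(h + 4)*(h^2 - 3*h - 4) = (h - 4)*(h + 3)*(h + 4)*(h + 1)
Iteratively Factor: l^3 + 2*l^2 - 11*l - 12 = (l + 4)*(l^2 - 2*l - 3) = (l + 1)*(l + 4)*(l - 3)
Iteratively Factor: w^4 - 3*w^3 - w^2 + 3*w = (w + 1)*(w^3 - 4*w^2 + 3*w) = w*(w + 1)*(w^2 - 4*w + 3) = w*(w - 3)*(w + 1)*(w - 1)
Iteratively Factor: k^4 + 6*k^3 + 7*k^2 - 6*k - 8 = (k + 1)*(k^3 + 5*k^2 + 2*k - 8) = (k + 1)*(k + 2)*(k^2 + 3*k - 4) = (k - 1)*(k + 1)*(k + 2)*(k + 4)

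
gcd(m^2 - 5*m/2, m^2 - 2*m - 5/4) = m - 5/2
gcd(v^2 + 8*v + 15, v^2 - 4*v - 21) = v + 3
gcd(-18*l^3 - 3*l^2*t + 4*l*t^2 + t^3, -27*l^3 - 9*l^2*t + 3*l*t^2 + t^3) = 9*l^2 + 6*l*t + t^2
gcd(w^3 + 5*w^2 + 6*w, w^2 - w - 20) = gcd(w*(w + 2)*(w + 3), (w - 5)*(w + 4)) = 1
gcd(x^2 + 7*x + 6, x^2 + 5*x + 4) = x + 1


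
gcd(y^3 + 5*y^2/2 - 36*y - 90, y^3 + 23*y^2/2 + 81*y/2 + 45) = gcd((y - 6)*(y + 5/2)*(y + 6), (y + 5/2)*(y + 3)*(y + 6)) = y^2 + 17*y/2 + 15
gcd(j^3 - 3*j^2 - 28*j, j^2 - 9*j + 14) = j - 7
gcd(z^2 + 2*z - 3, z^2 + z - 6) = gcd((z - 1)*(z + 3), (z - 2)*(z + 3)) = z + 3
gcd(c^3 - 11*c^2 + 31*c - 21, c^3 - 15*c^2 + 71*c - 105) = c^2 - 10*c + 21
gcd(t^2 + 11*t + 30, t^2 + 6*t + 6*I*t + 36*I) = t + 6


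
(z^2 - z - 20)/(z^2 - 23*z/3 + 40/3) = 3*(z + 4)/(3*z - 8)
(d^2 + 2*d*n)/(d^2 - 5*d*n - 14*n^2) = d/(d - 7*n)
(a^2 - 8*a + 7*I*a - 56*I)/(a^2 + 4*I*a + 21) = (a - 8)/(a - 3*I)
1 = 1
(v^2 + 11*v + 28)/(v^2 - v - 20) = (v + 7)/(v - 5)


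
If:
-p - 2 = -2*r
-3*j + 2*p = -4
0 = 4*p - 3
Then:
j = 11/6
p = 3/4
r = 11/8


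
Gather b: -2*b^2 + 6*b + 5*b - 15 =-2*b^2 + 11*b - 15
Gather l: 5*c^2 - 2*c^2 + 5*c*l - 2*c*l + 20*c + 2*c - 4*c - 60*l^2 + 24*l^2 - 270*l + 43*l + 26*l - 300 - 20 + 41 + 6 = 3*c^2 + 18*c - 36*l^2 + l*(3*c - 201) - 273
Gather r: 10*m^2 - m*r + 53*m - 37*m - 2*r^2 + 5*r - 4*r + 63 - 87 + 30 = 10*m^2 + 16*m - 2*r^2 + r*(1 - m) + 6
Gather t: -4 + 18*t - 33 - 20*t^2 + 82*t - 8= -20*t^2 + 100*t - 45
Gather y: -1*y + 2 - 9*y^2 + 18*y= -9*y^2 + 17*y + 2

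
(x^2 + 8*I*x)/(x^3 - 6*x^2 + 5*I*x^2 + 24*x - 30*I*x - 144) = x/(x^2 - 3*x*(2 + I) + 18*I)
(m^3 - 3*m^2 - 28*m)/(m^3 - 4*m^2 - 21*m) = (m + 4)/(m + 3)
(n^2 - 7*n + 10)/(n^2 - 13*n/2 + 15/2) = 2*(n - 2)/(2*n - 3)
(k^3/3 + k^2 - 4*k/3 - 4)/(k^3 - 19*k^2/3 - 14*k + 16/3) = (k^2 + k - 6)/(3*k^2 - 25*k + 8)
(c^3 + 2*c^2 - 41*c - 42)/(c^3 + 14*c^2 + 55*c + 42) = (c - 6)/(c + 6)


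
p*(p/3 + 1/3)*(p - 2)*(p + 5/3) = p^4/3 + 2*p^3/9 - 11*p^2/9 - 10*p/9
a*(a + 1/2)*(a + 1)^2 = a^4 + 5*a^3/2 + 2*a^2 + a/2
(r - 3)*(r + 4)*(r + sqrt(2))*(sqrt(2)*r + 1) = sqrt(2)*r^4 + sqrt(2)*r^3 + 3*r^3 - 11*sqrt(2)*r^2 + 3*r^2 - 36*r + sqrt(2)*r - 12*sqrt(2)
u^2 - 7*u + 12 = (u - 4)*(u - 3)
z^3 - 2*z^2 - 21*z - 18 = (z - 6)*(z + 1)*(z + 3)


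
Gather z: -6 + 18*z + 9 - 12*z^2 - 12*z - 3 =-12*z^2 + 6*z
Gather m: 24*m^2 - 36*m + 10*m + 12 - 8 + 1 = 24*m^2 - 26*m + 5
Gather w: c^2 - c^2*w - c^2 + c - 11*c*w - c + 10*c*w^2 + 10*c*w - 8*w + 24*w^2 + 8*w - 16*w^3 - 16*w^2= -16*w^3 + w^2*(10*c + 8) + w*(-c^2 - c)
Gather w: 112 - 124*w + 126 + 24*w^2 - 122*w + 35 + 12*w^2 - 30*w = 36*w^2 - 276*w + 273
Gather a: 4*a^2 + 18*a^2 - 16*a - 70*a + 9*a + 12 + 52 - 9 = 22*a^2 - 77*a + 55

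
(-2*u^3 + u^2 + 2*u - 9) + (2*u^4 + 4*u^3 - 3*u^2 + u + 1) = 2*u^4 + 2*u^3 - 2*u^2 + 3*u - 8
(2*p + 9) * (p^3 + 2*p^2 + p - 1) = 2*p^4 + 13*p^3 + 20*p^2 + 7*p - 9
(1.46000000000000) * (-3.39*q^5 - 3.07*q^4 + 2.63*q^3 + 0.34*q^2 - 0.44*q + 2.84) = -4.9494*q^5 - 4.4822*q^4 + 3.8398*q^3 + 0.4964*q^2 - 0.6424*q + 4.1464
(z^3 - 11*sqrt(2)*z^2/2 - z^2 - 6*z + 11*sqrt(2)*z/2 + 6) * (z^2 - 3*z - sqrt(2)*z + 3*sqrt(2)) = z^5 - 13*sqrt(2)*z^4/2 - 4*z^4 + 8*z^3 + 26*sqrt(2)*z^3 - 20*z^2 - 27*sqrt(2)*z^2/2 - 24*sqrt(2)*z + 15*z + 18*sqrt(2)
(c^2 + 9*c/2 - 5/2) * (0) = 0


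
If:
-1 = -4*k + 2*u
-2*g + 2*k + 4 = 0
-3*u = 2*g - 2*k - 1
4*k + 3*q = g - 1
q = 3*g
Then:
No Solution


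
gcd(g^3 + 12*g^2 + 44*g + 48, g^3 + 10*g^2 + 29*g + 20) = g + 4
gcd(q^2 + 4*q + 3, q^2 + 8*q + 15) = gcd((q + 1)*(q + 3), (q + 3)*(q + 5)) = q + 3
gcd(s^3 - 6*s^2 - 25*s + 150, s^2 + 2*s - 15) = s + 5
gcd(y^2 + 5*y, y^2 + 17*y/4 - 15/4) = y + 5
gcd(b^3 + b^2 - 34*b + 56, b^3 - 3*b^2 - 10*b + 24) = b^2 - 6*b + 8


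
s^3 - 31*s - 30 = (s - 6)*(s + 1)*(s + 5)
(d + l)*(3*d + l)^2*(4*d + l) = 36*d^4 + 69*d^3*l + 43*d^2*l^2 + 11*d*l^3 + l^4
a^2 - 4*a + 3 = (a - 3)*(a - 1)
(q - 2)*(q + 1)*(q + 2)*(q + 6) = q^4 + 7*q^3 + 2*q^2 - 28*q - 24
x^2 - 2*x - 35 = (x - 7)*(x + 5)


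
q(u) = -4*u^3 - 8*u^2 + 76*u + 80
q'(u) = -12*u^2 - 16*u + 76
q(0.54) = 118.08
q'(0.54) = 63.86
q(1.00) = 144.00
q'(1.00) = 48.00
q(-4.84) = -21.73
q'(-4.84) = -127.67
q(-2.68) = -104.14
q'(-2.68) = 32.69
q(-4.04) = -93.86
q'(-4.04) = -55.22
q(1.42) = 160.34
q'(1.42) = 29.08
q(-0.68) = 25.88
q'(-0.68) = 81.33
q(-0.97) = 2.40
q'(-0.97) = 80.23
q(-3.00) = -112.00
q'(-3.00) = 16.00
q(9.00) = -2800.00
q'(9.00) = -1040.00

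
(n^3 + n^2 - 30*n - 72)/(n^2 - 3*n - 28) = (n^2 - 3*n - 18)/(n - 7)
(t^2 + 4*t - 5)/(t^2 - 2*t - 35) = (t - 1)/(t - 7)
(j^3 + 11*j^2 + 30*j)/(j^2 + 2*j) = (j^2 + 11*j + 30)/(j + 2)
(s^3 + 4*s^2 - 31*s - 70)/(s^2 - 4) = (s^2 + 2*s - 35)/(s - 2)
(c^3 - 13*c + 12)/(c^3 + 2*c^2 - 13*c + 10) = (c^2 + c - 12)/(c^2 + 3*c - 10)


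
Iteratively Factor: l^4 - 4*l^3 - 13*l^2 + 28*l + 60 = (l + 2)*(l^3 - 6*l^2 - l + 30) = (l - 5)*(l + 2)*(l^2 - l - 6) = (l - 5)*(l - 3)*(l + 2)*(l + 2)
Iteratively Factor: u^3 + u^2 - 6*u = (u)*(u^2 + u - 6) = u*(u - 2)*(u + 3)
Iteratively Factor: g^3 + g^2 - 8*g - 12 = (g + 2)*(g^2 - g - 6) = (g + 2)^2*(g - 3)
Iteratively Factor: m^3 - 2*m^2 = (m)*(m^2 - 2*m) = m*(m - 2)*(m)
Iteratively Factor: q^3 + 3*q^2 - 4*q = (q + 4)*(q^2 - q) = (q - 1)*(q + 4)*(q)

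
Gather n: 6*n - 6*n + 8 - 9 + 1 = 0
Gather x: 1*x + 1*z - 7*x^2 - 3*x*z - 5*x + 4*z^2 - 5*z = -7*x^2 + x*(-3*z - 4) + 4*z^2 - 4*z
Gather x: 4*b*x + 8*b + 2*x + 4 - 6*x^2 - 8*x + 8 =8*b - 6*x^2 + x*(4*b - 6) + 12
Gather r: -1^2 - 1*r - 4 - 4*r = -5*r - 5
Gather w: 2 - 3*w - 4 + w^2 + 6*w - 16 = w^2 + 3*w - 18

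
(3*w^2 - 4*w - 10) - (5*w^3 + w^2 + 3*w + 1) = -5*w^3 + 2*w^2 - 7*w - 11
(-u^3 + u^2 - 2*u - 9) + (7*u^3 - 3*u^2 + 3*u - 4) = 6*u^3 - 2*u^2 + u - 13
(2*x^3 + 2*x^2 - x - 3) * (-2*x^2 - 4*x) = -4*x^5 - 12*x^4 - 6*x^3 + 10*x^2 + 12*x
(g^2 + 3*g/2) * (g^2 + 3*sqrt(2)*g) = g^4 + 3*g^3/2 + 3*sqrt(2)*g^3 + 9*sqrt(2)*g^2/2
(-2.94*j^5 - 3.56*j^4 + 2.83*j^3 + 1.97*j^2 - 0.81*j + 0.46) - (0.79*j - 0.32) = -2.94*j^5 - 3.56*j^4 + 2.83*j^3 + 1.97*j^2 - 1.6*j + 0.78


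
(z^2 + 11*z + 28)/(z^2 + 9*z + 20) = (z + 7)/(z + 5)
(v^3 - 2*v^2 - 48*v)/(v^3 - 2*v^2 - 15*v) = (-v^2 + 2*v + 48)/(-v^2 + 2*v + 15)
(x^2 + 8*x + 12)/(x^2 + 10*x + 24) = (x + 2)/(x + 4)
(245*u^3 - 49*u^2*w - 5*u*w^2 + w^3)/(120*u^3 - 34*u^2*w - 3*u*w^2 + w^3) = (49*u^2 - w^2)/(24*u^2 - 2*u*w - w^2)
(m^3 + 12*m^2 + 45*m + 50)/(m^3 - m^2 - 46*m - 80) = (m + 5)/(m - 8)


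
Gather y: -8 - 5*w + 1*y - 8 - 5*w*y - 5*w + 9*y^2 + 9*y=-10*w + 9*y^2 + y*(10 - 5*w) - 16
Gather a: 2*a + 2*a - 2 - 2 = 4*a - 4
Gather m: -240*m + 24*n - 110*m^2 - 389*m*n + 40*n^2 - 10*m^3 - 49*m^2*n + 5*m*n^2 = -10*m^3 + m^2*(-49*n - 110) + m*(5*n^2 - 389*n - 240) + 40*n^2 + 24*n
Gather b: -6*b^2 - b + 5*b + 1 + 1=-6*b^2 + 4*b + 2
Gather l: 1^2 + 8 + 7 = 16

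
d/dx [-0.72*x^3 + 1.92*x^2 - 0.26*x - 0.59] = -2.16*x^2 + 3.84*x - 0.26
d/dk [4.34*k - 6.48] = 4.34000000000000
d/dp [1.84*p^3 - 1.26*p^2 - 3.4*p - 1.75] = 5.52*p^2 - 2.52*p - 3.4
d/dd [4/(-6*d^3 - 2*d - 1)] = 8*(9*d^2 + 1)/(6*d^3 + 2*d + 1)^2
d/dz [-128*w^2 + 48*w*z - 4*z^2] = 48*w - 8*z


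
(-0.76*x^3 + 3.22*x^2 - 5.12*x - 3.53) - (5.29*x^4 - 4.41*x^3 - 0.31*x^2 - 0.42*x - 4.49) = -5.29*x^4 + 3.65*x^3 + 3.53*x^2 - 4.7*x + 0.96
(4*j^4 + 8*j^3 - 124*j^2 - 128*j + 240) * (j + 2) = 4*j^5 + 16*j^4 - 108*j^3 - 376*j^2 - 16*j + 480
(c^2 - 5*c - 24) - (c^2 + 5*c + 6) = -10*c - 30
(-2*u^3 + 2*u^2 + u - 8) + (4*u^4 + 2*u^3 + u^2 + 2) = 4*u^4 + 3*u^2 + u - 6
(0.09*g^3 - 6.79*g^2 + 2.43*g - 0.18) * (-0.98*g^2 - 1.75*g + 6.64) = -0.0882*g^5 + 6.4967*g^4 + 10.0987*g^3 - 49.1617*g^2 + 16.4502*g - 1.1952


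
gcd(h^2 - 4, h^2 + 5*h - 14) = h - 2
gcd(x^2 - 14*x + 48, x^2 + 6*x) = 1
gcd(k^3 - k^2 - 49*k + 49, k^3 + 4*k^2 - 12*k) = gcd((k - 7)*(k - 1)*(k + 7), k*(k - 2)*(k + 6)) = 1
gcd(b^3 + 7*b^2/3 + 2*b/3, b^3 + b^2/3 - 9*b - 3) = b + 1/3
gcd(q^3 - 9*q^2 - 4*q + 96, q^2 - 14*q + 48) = q - 8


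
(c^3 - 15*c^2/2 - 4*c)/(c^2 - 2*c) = (c^2 - 15*c/2 - 4)/(c - 2)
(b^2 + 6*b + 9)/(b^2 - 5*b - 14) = (b^2 + 6*b + 9)/(b^2 - 5*b - 14)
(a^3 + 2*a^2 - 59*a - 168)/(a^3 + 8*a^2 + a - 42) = (a - 8)/(a - 2)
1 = 1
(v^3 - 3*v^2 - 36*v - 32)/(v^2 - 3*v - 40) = (v^2 + 5*v + 4)/(v + 5)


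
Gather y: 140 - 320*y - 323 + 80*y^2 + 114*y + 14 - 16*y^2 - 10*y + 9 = 64*y^2 - 216*y - 160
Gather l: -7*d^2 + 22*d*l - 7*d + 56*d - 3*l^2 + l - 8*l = -7*d^2 + 49*d - 3*l^2 + l*(22*d - 7)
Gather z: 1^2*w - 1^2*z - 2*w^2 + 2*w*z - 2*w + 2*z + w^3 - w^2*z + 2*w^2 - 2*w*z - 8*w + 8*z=w^3 - 9*w + z*(9 - w^2)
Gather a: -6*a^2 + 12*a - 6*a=-6*a^2 + 6*a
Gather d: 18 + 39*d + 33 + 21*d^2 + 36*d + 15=21*d^2 + 75*d + 66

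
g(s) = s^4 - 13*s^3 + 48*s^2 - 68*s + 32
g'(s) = 4*s^3 - 39*s^2 + 96*s - 68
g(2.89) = -7.65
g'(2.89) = -19.74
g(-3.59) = 1662.34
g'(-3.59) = -1100.35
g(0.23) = 18.74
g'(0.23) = -47.93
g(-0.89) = 140.33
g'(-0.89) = -187.15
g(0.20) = 20.22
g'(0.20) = -50.33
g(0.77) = 2.52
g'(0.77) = -15.38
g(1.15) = -0.74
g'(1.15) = -3.09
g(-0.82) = 127.66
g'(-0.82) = -175.15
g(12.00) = 4400.00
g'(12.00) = 2380.00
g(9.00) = 392.00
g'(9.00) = 553.00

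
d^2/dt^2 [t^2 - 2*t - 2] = 2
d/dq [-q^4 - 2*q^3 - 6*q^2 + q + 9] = -4*q^3 - 6*q^2 - 12*q + 1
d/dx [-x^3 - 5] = -3*x^2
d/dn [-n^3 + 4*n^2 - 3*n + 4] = -3*n^2 + 8*n - 3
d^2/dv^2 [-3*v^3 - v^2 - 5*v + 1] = -18*v - 2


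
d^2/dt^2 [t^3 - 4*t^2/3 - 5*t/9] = 6*t - 8/3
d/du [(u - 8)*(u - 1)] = 2*u - 9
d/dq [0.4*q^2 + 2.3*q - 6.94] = 0.8*q + 2.3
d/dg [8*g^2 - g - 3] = 16*g - 1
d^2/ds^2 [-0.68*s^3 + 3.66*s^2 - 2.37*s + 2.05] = 7.32 - 4.08*s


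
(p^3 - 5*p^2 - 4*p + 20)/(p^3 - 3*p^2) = (p^3 - 5*p^2 - 4*p + 20)/(p^2*(p - 3))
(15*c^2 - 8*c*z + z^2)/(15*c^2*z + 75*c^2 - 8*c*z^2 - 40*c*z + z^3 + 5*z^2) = 1/(z + 5)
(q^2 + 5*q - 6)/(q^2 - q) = (q + 6)/q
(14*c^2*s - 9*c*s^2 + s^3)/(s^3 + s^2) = (14*c^2 - 9*c*s + s^2)/(s*(s + 1))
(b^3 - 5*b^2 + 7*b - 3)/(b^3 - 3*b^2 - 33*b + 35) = (b^2 - 4*b + 3)/(b^2 - 2*b - 35)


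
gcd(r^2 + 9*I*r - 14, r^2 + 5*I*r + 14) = r + 7*I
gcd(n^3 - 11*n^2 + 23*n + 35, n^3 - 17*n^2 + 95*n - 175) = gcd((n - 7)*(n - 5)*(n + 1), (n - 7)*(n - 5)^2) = n^2 - 12*n + 35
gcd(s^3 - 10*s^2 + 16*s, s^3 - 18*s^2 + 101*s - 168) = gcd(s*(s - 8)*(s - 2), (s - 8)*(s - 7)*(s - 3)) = s - 8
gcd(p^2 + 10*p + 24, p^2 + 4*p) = p + 4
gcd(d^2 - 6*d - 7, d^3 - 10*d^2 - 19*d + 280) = d - 7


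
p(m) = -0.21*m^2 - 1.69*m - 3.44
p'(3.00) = -2.95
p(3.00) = -10.40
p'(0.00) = -1.69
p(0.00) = -3.44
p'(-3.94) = -0.04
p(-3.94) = -0.04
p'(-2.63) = -0.59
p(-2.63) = -0.45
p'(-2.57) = -0.61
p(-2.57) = -0.48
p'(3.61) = -3.21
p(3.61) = -12.28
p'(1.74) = -2.42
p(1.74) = -7.02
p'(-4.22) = 0.08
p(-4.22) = -0.05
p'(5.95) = -4.19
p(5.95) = -20.93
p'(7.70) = -4.92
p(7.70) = -28.90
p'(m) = -0.42*m - 1.69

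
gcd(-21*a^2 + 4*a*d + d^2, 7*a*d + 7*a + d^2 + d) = 7*a + d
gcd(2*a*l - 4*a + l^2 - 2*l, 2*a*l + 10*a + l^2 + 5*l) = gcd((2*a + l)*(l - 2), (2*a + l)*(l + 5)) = 2*a + l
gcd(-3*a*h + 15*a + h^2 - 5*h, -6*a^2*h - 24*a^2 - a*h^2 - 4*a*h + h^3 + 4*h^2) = 3*a - h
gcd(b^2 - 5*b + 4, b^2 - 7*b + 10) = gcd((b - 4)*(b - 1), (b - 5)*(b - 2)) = 1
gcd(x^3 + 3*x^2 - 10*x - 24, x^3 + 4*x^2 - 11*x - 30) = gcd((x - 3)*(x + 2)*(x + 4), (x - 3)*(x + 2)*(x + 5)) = x^2 - x - 6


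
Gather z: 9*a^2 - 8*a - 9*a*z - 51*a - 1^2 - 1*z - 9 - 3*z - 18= 9*a^2 - 59*a + z*(-9*a - 4) - 28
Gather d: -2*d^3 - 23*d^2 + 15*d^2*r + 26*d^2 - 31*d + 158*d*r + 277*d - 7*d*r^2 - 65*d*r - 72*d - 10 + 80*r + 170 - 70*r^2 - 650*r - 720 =-2*d^3 + d^2*(15*r + 3) + d*(-7*r^2 + 93*r + 174) - 70*r^2 - 570*r - 560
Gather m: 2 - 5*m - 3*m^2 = -3*m^2 - 5*m + 2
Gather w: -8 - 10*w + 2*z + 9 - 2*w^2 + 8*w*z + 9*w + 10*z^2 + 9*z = -2*w^2 + w*(8*z - 1) + 10*z^2 + 11*z + 1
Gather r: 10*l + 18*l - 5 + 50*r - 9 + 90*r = 28*l + 140*r - 14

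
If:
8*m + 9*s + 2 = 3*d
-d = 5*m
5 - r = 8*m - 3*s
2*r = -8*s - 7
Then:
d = -625/466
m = 125/466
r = 61/466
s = -423/466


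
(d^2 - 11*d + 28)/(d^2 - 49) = (d - 4)/(d + 7)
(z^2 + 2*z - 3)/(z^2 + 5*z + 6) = (z - 1)/(z + 2)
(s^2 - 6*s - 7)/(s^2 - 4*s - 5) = (s - 7)/(s - 5)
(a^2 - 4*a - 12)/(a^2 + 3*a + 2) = (a - 6)/(a + 1)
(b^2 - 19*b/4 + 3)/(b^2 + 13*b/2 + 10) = (4*b^2 - 19*b + 12)/(2*(2*b^2 + 13*b + 20))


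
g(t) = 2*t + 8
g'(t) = 2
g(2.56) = 13.12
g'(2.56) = 2.00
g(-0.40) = 7.20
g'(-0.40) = 2.00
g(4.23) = 16.46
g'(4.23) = 2.00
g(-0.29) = 7.42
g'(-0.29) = 2.00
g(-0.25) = 7.50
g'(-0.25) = 2.00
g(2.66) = 13.32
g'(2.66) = 2.00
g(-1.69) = 4.62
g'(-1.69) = 2.00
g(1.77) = 11.54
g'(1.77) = 2.00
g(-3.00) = 2.00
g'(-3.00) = 2.00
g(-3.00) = 2.00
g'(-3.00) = 2.00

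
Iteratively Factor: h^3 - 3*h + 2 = (h + 2)*(h^2 - 2*h + 1) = (h - 1)*(h + 2)*(h - 1)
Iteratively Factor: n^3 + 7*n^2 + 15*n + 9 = (n + 3)*(n^2 + 4*n + 3) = (n + 1)*(n + 3)*(n + 3)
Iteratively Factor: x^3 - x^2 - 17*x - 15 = (x + 3)*(x^2 - 4*x - 5) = (x + 1)*(x + 3)*(x - 5)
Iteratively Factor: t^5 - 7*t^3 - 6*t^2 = (t)*(t^4 - 7*t^2 - 6*t) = t*(t + 2)*(t^3 - 2*t^2 - 3*t) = t^2*(t + 2)*(t^2 - 2*t - 3) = t^2*(t + 1)*(t + 2)*(t - 3)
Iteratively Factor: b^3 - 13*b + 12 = (b - 3)*(b^2 + 3*b - 4) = (b - 3)*(b - 1)*(b + 4)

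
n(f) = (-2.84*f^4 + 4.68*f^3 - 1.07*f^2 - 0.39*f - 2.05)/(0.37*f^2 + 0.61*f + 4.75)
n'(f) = (-0.74*f - 0.61)*(-2.84*f^4 + 4.68*f^3 - 1.07*f^2 - 0.39*f - 2.05)/(0.37*f^2 + 0.61*f + 4.75)^2 + (-11.36*f^3 + 14.04*f^2 - 2.14*f - 0.39)/(0.37*f^2 + 0.61*f + 4.75) = (-2.1016*f^5 - 3.4656*f^4 - 48.2504*f^3 + 66.1816*f^2 - 8.648*f - 0.602)/(0.1369*f^4 + 0.4514*f^3 + 3.8871*f^2 + 5.795*f + 22.5625)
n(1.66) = -0.86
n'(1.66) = -2.31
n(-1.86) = -14.12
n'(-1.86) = 23.38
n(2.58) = -6.33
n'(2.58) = -10.42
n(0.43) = -0.42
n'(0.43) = 0.15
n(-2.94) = -55.45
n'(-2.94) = 53.48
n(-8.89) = -738.92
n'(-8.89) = 164.49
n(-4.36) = -157.26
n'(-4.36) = 88.33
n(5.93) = -120.59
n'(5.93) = -60.13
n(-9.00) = -757.10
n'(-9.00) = 166.17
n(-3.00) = -58.71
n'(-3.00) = 55.14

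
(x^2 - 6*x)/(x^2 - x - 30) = x/(x + 5)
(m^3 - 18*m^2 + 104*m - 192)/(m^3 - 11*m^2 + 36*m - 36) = (m^2 - 12*m + 32)/(m^2 - 5*m + 6)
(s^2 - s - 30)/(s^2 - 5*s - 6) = (s + 5)/(s + 1)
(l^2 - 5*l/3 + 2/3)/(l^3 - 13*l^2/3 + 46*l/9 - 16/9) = 3/(3*l - 8)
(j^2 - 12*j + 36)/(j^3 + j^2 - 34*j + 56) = (j^2 - 12*j + 36)/(j^3 + j^2 - 34*j + 56)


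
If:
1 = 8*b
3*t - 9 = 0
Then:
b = 1/8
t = 3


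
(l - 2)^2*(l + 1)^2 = l^4 - 2*l^3 - 3*l^2 + 4*l + 4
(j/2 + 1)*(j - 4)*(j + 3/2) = j^3/2 - j^2/4 - 11*j/2 - 6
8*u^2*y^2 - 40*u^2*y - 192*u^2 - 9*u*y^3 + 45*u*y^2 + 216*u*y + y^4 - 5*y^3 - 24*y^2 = (-8*u + y)*(-u + y)*(y - 8)*(y + 3)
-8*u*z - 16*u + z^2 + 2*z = (-8*u + z)*(z + 2)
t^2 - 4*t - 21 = (t - 7)*(t + 3)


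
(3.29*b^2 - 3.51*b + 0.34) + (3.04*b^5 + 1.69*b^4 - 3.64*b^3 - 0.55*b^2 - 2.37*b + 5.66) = 3.04*b^5 + 1.69*b^4 - 3.64*b^3 + 2.74*b^2 - 5.88*b + 6.0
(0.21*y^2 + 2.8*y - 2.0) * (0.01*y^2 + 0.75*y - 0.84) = 0.0021*y^4 + 0.1855*y^3 + 1.9036*y^2 - 3.852*y + 1.68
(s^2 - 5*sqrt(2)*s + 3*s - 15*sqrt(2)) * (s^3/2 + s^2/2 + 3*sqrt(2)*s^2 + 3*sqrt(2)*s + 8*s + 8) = s^5/2 + sqrt(2)*s^4/2 + 2*s^4 - 41*s^3/2 + 2*sqrt(2)*s^3 - 88*s^2 - 77*sqrt(2)*s^2/2 - 160*sqrt(2)*s - 66*s - 120*sqrt(2)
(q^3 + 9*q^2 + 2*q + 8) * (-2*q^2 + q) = -2*q^5 - 17*q^4 + 5*q^3 - 14*q^2 + 8*q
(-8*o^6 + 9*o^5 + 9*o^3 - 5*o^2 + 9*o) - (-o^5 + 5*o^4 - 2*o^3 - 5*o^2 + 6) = -8*o^6 + 10*o^5 - 5*o^4 + 11*o^3 + 9*o - 6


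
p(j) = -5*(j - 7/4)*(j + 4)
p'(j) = -10*j - 45/4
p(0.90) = 20.82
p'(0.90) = -20.25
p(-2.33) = 34.07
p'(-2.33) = 12.05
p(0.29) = 31.32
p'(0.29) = -14.15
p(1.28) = 12.41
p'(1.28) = -24.05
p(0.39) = 29.85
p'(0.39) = -15.15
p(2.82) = -36.49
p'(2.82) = -39.45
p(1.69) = 1.71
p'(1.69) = -28.15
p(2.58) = -27.31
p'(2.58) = -37.05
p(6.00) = -212.50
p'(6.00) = -71.25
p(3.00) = -43.75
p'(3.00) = -41.25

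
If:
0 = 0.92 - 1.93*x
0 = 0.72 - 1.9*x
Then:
No Solution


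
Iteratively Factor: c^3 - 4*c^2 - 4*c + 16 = (c - 2)*(c^2 - 2*c - 8) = (c - 4)*(c - 2)*(c + 2)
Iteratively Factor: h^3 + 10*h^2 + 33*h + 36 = (h + 3)*(h^2 + 7*h + 12) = (h + 3)^2*(h + 4)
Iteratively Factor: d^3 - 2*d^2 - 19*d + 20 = (d + 4)*(d^2 - 6*d + 5) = (d - 5)*(d + 4)*(d - 1)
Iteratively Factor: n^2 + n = (n + 1)*(n)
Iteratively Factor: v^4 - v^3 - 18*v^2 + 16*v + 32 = (v + 1)*(v^3 - 2*v^2 - 16*v + 32) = (v - 2)*(v + 1)*(v^2 - 16) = (v - 4)*(v - 2)*(v + 1)*(v + 4)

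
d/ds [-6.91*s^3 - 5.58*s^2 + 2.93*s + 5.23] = -20.73*s^2 - 11.16*s + 2.93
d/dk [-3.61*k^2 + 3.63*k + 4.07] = 3.63 - 7.22*k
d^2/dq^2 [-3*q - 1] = 0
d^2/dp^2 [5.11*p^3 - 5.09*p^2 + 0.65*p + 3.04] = 30.66*p - 10.18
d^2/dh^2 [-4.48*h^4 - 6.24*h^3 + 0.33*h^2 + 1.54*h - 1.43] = -53.76*h^2 - 37.44*h + 0.66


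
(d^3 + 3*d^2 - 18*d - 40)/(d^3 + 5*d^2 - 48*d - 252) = (d^3 + 3*d^2 - 18*d - 40)/(d^3 + 5*d^2 - 48*d - 252)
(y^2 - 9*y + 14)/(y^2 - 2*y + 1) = (y^2 - 9*y + 14)/(y^2 - 2*y + 1)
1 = 1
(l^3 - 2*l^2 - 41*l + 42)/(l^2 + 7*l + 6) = (l^2 - 8*l + 7)/(l + 1)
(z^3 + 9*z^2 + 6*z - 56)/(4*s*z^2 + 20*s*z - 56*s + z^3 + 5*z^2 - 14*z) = (z + 4)/(4*s + z)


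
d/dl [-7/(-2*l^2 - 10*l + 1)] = 14*(-2*l - 5)/(2*l^2 + 10*l - 1)^2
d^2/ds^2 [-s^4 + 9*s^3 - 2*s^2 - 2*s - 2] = -12*s^2 + 54*s - 4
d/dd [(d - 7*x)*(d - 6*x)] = 2*d - 13*x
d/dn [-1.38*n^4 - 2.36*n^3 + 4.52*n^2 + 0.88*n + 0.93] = -5.52*n^3 - 7.08*n^2 + 9.04*n + 0.88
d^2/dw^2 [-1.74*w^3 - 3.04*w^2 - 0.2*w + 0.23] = -10.44*w - 6.08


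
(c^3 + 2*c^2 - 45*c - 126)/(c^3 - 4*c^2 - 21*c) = (c + 6)/c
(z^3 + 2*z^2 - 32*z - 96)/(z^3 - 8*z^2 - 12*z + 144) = (z + 4)/(z - 6)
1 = 1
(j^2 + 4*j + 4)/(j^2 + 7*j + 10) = (j + 2)/(j + 5)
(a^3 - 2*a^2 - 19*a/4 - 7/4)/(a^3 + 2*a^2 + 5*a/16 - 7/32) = 8*(2*a^2 - 5*a - 7)/(16*a^2 + 24*a - 7)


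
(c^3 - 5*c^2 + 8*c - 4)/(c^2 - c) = c - 4 + 4/c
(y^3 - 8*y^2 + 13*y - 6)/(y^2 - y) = y - 7 + 6/y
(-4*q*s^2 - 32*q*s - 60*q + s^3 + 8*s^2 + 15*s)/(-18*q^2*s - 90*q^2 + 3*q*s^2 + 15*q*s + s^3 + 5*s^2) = (4*q*s + 12*q - s^2 - 3*s)/(18*q^2 - 3*q*s - s^2)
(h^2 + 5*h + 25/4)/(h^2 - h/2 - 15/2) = (h + 5/2)/(h - 3)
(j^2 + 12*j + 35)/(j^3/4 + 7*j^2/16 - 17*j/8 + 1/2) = 16*(j^2 + 12*j + 35)/(4*j^3 + 7*j^2 - 34*j + 8)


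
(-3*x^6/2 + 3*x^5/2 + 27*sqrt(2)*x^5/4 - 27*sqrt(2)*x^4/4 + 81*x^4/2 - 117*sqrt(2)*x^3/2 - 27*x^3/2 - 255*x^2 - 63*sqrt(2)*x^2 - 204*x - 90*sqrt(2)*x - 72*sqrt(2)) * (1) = -3*x^6/2 + 3*x^5/2 + 27*sqrt(2)*x^5/4 - 27*sqrt(2)*x^4/4 + 81*x^4/2 - 117*sqrt(2)*x^3/2 - 27*x^3/2 - 255*x^2 - 63*sqrt(2)*x^2 - 204*x - 90*sqrt(2)*x - 72*sqrt(2)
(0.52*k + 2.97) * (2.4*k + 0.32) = 1.248*k^2 + 7.2944*k + 0.9504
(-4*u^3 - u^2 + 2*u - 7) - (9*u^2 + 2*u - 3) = -4*u^3 - 10*u^2 - 4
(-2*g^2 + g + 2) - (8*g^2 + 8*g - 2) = -10*g^2 - 7*g + 4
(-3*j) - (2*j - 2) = 2 - 5*j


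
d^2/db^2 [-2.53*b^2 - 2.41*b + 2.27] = -5.06000000000000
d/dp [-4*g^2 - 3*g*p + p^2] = -3*g + 2*p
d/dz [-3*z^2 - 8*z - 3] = -6*z - 8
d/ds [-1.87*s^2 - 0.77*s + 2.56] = -3.74*s - 0.77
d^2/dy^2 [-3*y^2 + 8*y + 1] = -6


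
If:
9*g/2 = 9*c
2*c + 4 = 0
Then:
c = -2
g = -4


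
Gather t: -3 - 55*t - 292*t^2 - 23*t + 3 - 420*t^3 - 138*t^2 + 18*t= -420*t^3 - 430*t^2 - 60*t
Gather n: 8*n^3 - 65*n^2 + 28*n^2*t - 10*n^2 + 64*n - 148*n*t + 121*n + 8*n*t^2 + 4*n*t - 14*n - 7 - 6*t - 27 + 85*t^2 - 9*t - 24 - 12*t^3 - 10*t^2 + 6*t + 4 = 8*n^3 + n^2*(28*t - 75) + n*(8*t^2 - 144*t + 171) - 12*t^3 + 75*t^2 - 9*t - 54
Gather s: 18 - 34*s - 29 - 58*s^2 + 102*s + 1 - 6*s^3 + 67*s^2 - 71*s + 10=-6*s^3 + 9*s^2 - 3*s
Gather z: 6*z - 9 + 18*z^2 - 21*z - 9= 18*z^2 - 15*z - 18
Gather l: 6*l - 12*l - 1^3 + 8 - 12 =-6*l - 5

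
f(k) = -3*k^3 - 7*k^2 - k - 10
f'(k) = -9*k^2 - 14*k - 1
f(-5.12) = 214.27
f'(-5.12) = -165.25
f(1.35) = -31.49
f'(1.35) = -36.30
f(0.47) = -12.33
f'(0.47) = -9.57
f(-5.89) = 366.05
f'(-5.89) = -230.77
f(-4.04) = 77.61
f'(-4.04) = -91.33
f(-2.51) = -4.15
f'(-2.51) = -22.56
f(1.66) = -44.67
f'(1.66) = -49.04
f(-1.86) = -13.05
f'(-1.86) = -6.10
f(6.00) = -916.00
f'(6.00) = -409.00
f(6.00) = -916.00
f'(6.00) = -409.00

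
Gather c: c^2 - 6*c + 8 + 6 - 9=c^2 - 6*c + 5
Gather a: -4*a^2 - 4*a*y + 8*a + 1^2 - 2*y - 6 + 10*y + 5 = -4*a^2 + a*(8 - 4*y) + 8*y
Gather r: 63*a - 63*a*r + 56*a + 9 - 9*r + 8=119*a + r*(-63*a - 9) + 17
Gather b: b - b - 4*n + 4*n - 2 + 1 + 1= 0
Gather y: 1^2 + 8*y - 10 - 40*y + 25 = 16 - 32*y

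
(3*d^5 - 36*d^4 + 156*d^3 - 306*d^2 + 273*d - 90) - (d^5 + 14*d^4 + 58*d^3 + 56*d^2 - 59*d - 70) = 2*d^5 - 50*d^4 + 98*d^3 - 362*d^2 + 332*d - 20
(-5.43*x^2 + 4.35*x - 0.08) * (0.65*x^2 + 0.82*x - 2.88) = -3.5295*x^4 - 1.6251*x^3 + 19.1534*x^2 - 12.5936*x + 0.2304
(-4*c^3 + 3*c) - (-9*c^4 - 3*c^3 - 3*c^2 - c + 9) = 9*c^4 - c^3 + 3*c^2 + 4*c - 9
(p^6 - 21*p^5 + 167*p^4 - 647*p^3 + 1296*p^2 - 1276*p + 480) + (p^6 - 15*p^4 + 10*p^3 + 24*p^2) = 2*p^6 - 21*p^5 + 152*p^4 - 637*p^3 + 1320*p^2 - 1276*p + 480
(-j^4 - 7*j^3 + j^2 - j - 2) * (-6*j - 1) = 6*j^5 + 43*j^4 + j^3 + 5*j^2 + 13*j + 2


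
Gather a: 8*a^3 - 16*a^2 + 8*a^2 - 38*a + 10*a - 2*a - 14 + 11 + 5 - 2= 8*a^3 - 8*a^2 - 30*a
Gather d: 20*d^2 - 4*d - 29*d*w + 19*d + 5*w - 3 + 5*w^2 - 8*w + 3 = 20*d^2 + d*(15 - 29*w) + 5*w^2 - 3*w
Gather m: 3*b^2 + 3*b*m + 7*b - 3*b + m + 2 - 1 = 3*b^2 + 4*b + m*(3*b + 1) + 1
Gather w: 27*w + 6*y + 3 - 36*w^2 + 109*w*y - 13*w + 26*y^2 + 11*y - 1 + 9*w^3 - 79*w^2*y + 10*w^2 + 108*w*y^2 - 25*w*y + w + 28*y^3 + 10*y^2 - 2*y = 9*w^3 + w^2*(-79*y - 26) + w*(108*y^2 + 84*y + 15) + 28*y^3 + 36*y^2 + 15*y + 2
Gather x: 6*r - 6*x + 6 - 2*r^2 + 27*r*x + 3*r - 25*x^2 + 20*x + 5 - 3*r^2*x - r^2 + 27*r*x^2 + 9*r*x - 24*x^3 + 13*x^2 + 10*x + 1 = -3*r^2 + 9*r - 24*x^3 + x^2*(27*r - 12) + x*(-3*r^2 + 36*r + 24) + 12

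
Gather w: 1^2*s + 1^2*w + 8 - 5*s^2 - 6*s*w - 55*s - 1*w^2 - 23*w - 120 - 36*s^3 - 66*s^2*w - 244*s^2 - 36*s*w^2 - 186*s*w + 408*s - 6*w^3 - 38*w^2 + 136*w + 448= -36*s^3 - 249*s^2 + 354*s - 6*w^3 + w^2*(-36*s - 39) + w*(-66*s^2 - 192*s + 114) + 336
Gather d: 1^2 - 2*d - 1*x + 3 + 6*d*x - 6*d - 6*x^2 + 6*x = d*(6*x - 8) - 6*x^2 + 5*x + 4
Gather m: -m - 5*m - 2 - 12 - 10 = -6*m - 24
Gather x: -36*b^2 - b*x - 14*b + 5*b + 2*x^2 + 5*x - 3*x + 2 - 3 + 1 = -36*b^2 - 9*b + 2*x^2 + x*(2 - b)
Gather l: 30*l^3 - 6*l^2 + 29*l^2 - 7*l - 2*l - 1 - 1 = 30*l^3 + 23*l^2 - 9*l - 2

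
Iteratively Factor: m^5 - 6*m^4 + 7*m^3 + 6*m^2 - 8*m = (m + 1)*(m^4 - 7*m^3 + 14*m^2 - 8*m) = (m - 2)*(m + 1)*(m^3 - 5*m^2 + 4*m) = m*(m - 2)*(m + 1)*(m^2 - 5*m + 4) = m*(m - 2)*(m - 1)*(m + 1)*(m - 4)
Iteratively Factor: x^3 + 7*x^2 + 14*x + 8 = (x + 4)*(x^2 + 3*x + 2) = (x + 2)*(x + 4)*(x + 1)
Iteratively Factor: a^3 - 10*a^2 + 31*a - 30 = (a - 5)*(a^2 - 5*a + 6) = (a - 5)*(a - 2)*(a - 3)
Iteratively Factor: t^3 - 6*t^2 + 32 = (t + 2)*(t^2 - 8*t + 16) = (t - 4)*(t + 2)*(t - 4)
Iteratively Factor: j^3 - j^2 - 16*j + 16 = (j + 4)*(j^2 - 5*j + 4) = (j - 4)*(j + 4)*(j - 1)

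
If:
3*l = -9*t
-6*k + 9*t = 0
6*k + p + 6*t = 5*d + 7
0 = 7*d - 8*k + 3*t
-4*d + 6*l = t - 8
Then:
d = 72/169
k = 84/169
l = -168/169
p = 703/169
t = 56/169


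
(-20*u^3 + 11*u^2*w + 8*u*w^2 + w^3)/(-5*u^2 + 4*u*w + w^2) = 4*u + w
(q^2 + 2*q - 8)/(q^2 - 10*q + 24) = (q^2 + 2*q - 8)/(q^2 - 10*q + 24)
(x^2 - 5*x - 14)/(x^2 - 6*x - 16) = (x - 7)/(x - 8)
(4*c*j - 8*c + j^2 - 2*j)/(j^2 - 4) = (4*c + j)/(j + 2)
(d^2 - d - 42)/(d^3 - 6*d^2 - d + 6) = (d^2 - d - 42)/(d^3 - 6*d^2 - d + 6)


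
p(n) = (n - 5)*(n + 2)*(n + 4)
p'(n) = (n - 5)*(n + 2) + (n - 5)*(n + 4) + (n + 2)*(n + 4)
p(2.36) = -73.21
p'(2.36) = -0.57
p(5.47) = 33.25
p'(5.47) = 78.70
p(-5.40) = -49.50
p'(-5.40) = 54.68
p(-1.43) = -9.42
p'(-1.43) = -18.73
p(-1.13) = -15.31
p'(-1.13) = -20.43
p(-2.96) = 7.95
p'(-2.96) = -1.64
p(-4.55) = -13.39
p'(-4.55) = 31.01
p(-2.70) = 7.01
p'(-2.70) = -5.53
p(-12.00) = -1360.00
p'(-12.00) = 386.00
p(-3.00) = 8.00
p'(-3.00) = -1.00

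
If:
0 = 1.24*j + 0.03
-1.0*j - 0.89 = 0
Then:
No Solution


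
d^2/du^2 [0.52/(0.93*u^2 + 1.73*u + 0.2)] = (-0.899496*u^2 - 1.673256*u + 0.52*(1.86*u + 1.73)*(3.72*u + 3.46) - 0.19344)/(0.93*u^2 + 1.73*u + 0.2)^3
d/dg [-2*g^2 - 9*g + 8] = -4*g - 9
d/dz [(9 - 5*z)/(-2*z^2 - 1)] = (-10*z^2 + 36*z + 5)/(4*z^4 + 4*z^2 + 1)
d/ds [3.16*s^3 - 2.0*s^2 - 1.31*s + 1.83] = 9.48*s^2 - 4.0*s - 1.31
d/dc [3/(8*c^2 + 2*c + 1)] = 6*(-8*c - 1)/(8*c^2 + 2*c + 1)^2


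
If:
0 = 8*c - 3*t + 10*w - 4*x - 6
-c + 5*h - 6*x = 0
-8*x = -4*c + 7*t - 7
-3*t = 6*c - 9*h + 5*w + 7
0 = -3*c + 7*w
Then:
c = 16387/17862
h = 29477/17862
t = 379/2977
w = 2341/5954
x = 21833/17862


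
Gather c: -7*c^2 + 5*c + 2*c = -7*c^2 + 7*c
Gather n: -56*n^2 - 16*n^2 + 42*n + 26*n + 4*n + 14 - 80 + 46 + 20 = -72*n^2 + 72*n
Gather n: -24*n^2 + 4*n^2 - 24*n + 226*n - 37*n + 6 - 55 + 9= -20*n^2 + 165*n - 40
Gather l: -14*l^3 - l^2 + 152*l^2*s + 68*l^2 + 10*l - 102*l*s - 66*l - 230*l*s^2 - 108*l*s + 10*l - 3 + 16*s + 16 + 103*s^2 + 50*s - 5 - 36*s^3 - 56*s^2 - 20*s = -14*l^3 + l^2*(152*s + 67) + l*(-230*s^2 - 210*s - 46) - 36*s^3 + 47*s^2 + 46*s + 8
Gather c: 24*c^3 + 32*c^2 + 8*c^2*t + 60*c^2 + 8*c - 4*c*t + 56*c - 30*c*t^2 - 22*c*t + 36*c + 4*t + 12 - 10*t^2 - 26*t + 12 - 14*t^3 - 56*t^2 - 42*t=24*c^3 + c^2*(8*t + 92) + c*(-30*t^2 - 26*t + 100) - 14*t^3 - 66*t^2 - 64*t + 24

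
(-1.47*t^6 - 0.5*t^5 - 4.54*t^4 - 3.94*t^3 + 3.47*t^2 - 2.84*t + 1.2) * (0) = 0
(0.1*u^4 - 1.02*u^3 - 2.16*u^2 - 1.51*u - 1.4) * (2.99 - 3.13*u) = -0.313*u^5 + 3.4916*u^4 + 3.711*u^3 - 1.7321*u^2 - 0.1329*u - 4.186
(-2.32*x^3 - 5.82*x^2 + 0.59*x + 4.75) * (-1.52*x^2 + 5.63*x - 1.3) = 3.5264*x^5 - 4.2152*x^4 - 30.6474*x^3 + 3.6677*x^2 + 25.9755*x - 6.175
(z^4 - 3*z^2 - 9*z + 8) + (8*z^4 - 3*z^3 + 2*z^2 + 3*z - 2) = 9*z^4 - 3*z^3 - z^2 - 6*z + 6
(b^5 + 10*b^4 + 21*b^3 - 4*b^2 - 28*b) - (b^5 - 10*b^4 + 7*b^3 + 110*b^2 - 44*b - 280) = 20*b^4 + 14*b^3 - 114*b^2 + 16*b + 280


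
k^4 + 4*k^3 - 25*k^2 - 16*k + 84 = (k - 3)*(k - 2)*(k + 2)*(k + 7)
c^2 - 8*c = c*(c - 8)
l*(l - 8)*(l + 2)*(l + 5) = l^4 - l^3 - 46*l^2 - 80*l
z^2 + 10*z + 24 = (z + 4)*(z + 6)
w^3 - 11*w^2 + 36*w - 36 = (w - 6)*(w - 3)*(w - 2)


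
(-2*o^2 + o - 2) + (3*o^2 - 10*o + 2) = o^2 - 9*o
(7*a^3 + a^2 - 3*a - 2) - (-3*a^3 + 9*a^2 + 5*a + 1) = 10*a^3 - 8*a^2 - 8*a - 3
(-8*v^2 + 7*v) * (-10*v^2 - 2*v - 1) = 80*v^4 - 54*v^3 - 6*v^2 - 7*v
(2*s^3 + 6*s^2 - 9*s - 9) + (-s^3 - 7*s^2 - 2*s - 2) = s^3 - s^2 - 11*s - 11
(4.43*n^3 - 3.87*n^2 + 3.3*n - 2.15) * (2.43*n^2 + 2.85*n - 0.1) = 10.7649*n^5 + 3.2214*n^4 - 3.4535*n^3 + 4.5675*n^2 - 6.4575*n + 0.215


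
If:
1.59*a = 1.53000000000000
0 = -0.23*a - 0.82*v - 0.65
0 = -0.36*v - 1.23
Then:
No Solution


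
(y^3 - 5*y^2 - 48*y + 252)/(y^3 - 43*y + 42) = (y - 6)/(y - 1)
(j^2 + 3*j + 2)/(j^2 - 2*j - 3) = (j + 2)/(j - 3)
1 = 1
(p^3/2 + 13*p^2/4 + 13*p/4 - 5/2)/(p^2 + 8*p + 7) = (2*p^3 + 13*p^2 + 13*p - 10)/(4*(p^2 + 8*p + 7))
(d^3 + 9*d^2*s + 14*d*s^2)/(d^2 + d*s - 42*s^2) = d*(-d - 2*s)/(-d + 6*s)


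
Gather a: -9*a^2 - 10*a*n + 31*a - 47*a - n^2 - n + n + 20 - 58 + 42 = -9*a^2 + a*(-10*n - 16) - n^2 + 4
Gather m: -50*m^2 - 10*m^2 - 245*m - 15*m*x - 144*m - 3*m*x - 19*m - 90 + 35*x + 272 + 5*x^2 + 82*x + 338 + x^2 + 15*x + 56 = -60*m^2 + m*(-18*x - 408) + 6*x^2 + 132*x + 576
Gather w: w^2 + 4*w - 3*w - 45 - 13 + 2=w^2 + w - 56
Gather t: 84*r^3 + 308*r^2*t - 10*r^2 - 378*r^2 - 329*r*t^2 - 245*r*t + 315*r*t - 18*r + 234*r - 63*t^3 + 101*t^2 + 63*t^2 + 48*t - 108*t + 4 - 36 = 84*r^3 - 388*r^2 + 216*r - 63*t^3 + t^2*(164 - 329*r) + t*(308*r^2 + 70*r - 60) - 32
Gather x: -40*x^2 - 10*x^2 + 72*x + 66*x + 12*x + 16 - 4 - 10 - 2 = -50*x^2 + 150*x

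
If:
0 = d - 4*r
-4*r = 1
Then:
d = -1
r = -1/4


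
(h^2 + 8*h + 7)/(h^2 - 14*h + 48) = (h^2 + 8*h + 7)/(h^2 - 14*h + 48)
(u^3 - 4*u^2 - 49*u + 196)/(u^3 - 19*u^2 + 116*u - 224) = (u + 7)/(u - 8)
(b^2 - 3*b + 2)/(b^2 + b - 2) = (b - 2)/(b + 2)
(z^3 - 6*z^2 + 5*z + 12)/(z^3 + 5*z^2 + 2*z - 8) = (z^3 - 6*z^2 + 5*z + 12)/(z^3 + 5*z^2 + 2*z - 8)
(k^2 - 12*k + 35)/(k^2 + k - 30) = (k - 7)/(k + 6)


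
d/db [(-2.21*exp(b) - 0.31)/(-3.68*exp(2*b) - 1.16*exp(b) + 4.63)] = (-(2.21*exp(b) + 0.31)*(7.36*exp(b) + 1.16) + 8.1328*exp(2*b) + 2.5636*exp(b) - 10.2323)*exp(b)/(3.68*exp(2*b) + 1.16*exp(b) - 4.63)^2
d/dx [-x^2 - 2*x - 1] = -2*x - 2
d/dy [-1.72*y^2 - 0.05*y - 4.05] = -3.44*y - 0.05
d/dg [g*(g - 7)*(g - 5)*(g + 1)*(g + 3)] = 5*g^4 - 32*g^3 - 30*g^2 + 208*g + 105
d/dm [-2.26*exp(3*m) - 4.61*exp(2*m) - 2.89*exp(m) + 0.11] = (-6.78*exp(2*m) - 9.22*exp(m) - 2.89)*exp(m)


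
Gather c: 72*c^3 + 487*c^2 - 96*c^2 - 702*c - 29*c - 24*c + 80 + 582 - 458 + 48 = 72*c^3 + 391*c^2 - 755*c + 252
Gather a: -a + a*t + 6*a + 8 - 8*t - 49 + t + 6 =a*(t + 5) - 7*t - 35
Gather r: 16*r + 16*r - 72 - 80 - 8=32*r - 160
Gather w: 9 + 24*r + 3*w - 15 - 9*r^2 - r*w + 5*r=-9*r^2 + 29*r + w*(3 - r) - 6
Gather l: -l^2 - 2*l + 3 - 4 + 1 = -l^2 - 2*l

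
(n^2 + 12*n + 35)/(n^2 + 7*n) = (n + 5)/n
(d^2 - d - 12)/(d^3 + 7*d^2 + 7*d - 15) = (d - 4)/(d^2 + 4*d - 5)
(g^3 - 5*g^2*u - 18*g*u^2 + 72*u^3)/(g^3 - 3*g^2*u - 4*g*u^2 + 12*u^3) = (-g^2 + 2*g*u + 24*u^2)/(-g^2 + 4*u^2)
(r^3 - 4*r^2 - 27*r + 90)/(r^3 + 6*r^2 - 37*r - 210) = (r - 3)/(r + 7)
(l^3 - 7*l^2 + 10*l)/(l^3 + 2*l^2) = (l^2 - 7*l + 10)/(l*(l + 2))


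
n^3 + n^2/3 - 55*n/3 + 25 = (n - 3)*(n - 5/3)*(n + 5)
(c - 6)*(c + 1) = c^2 - 5*c - 6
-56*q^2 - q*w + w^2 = (-8*q + w)*(7*q + w)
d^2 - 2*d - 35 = (d - 7)*(d + 5)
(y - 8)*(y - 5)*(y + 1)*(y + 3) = y^4 - 9*y^3 - 9*y^2 + 121*y + 120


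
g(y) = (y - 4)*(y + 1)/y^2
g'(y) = (y - 4)/y^2 + (y + 1)/y^2 - 2*(y - 4)*(y + 1)/y^3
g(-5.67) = 1.40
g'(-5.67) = 0.05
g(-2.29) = 1.55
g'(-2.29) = -0.09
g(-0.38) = -18.81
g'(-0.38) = -125.02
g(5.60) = 0.34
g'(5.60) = 0.14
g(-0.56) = -6.40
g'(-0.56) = -35.99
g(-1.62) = 1.33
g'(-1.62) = -0.74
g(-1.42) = 1.13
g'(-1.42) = -1.31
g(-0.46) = -11.38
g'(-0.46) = -68.01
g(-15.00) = 1.18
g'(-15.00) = 0.01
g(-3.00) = 1.56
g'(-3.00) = 0.04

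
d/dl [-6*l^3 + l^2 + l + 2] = -18*l^2 + 2*l + 1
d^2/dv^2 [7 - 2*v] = 0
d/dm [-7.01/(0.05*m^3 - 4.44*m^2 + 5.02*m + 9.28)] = (1.0515*m^2 - 62.2488*m + 35.1902)/(0.05*m^3 - 4.44*m^2 + 5.02*m + 9.28)^2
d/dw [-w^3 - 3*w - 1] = -3*w^2 - 3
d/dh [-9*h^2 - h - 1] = -18*h - 1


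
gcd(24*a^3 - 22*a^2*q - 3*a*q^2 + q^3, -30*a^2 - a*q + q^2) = -6*a + q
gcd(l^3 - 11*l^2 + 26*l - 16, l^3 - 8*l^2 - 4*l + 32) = l^2 - 10*l + 16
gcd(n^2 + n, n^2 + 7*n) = n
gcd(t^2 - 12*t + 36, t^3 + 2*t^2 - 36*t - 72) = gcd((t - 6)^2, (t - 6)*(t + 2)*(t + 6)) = t - 6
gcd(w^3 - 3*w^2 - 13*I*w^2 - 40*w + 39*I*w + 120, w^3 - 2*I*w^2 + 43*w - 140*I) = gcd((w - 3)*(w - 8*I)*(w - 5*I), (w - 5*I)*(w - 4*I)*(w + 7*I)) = w - 5*I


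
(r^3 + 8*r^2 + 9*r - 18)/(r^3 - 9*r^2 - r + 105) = (r^2 + 5*r - 6)/(r^2 - 12*r + 35)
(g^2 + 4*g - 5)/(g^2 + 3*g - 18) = (g^2 + 4*g - 5)/(g^2 + 3*g - 18)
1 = 1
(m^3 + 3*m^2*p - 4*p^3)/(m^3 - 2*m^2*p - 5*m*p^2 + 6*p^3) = (-m - 2*p)/(-m + 3*p)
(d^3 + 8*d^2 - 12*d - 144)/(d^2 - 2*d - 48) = (d^2 + 2*d - 24)/(d - 8)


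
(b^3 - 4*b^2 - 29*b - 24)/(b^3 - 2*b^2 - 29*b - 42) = (b^2 - 7*b - 8)/(b^2 - 5*b - 14)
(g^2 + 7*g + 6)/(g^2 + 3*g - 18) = (g + 1)/(g - 3)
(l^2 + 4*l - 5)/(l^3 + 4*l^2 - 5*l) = 1/l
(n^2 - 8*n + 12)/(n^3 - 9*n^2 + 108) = (n - 2)/(n^2 - 3*n - 18)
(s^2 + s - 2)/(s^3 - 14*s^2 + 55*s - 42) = (s + 2)/(s^2 - 13*s + 42)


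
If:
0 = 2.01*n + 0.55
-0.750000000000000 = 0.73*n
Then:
No Solution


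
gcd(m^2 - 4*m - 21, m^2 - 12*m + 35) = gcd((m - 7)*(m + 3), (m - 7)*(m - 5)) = m - 7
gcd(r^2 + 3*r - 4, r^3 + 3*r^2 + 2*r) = 1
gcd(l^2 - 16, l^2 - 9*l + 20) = l - 4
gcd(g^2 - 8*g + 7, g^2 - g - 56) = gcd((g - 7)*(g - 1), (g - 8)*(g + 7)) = 1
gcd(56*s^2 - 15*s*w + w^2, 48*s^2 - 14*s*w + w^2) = 8*s - w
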